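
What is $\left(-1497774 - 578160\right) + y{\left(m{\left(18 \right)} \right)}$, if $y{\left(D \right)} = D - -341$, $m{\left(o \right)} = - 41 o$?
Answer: $-2076331$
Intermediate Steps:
$y{\left(D \right)} = 341 + D$ ($y{\left(D \right)} = D + 341 = 341 + D$)
$\left(-1497774 - 578160\right) + y{\left(m{\left(18 \right)} \right)} = \left(-1497774 - 578160\right) + \left(341 - 738\right) = -2075934 + \left(341 - 738\right) = -2075934 - 397 = -2076331$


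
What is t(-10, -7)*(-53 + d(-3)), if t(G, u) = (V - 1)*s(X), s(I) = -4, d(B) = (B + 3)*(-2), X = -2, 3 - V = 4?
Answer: -424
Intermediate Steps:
V = -1 (V = 3 - 1*4 = 3 - 4 = -1)
d(B) = -6 - 2*B (d(B) = (3 + B)*(-2) = -6 - 2*B)
t(G, u) = 8 (t(G, u) = (-1 - 1)*(-4) = -2*(-4) = 8)
t(-10, -7)*(-53 + d(-3)) = 8*(-53 + (-6 - 2*(-3))) = 8*(-53 + (-6 + 6)) = 8*(-53 + 0) = 8*(-53) = -424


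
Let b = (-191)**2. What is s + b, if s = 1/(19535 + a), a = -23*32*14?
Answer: 336756112/9231 ≈ 36481.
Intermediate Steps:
a = -10304 (a = -736*14 = -10304)
b = 36481
s = 1/9231 (s = 1/(19535 - 10304) = 1/9231 ≈ 0.00010833)
s + b = 1/9231 + 36481 = 336756112/9231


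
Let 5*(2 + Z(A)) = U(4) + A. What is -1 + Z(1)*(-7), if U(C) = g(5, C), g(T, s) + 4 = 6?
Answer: 44/5 ≈ 8.8000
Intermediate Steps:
g(T, s) = 2 (g(T, s) = -4 + 6 = 2)
U(C) = 2
Z(A) = -8/5 + A/5 (Z(A) = -2 + (2 + A)/5 = -2 + (⅖ + A/5) = -8/5 + A/5)
-1 + Z(1)*(-7) = -1 + (-8/5 + (⅕)*1)*(-7) = -1 + (-8/5 + ⅕)*(-7) = -1 - 7/5*(-7) = -1 + 49/5 = 44/5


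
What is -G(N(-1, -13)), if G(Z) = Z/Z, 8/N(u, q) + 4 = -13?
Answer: -1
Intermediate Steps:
N(u, q) = -8/17 (N(u, q) = 8/(-4 - 13) = 8/(-17) = 8*(-1/17) = -8/17)
G(Z) = 1
-G(N(-1, -13)) = -1*1 = -1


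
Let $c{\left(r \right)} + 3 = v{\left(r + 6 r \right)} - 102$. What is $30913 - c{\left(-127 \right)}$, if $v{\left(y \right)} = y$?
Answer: $31907$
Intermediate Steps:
$c{\left(r \right)} = -105 + 7 r$ ($c{\left(r \right)} = -3 + \left(\left(r + 6 r\right) - 102\right) = -3 + \left(7 r - 102\right) = -3 + \left(-102 + 7 r\right) = -105 + 7 r$)
$30913 - c{\left(-127 \right)} = 30913 - \left(-105 + 7 \left(-127\right)\right) = 30913 - \left(-105 - 889\right) = 30913 - -994 = 30913 + 994 = 31907$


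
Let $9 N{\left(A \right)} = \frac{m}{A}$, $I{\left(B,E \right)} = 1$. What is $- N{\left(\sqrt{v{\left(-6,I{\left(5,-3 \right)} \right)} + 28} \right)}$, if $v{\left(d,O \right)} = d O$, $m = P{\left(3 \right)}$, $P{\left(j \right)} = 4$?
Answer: $- \frac{2 \sqrt{22}}{99} \approx -0.094756$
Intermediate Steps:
$m = 4$
$v{\left(d,O \right)} = O d$
$N{\left(A \right)} = \frac{4}{9 A}$ ($N{\left(A \right)} = \frac{4 \frac{1}{A}}{9} = \frac{4}{9 A}$)
$- N{\left(\sqrt{v{\left(-6,I{\left(5,-3 \right)} \right)} + 28} \right)} = - \frac{4}{9 \sqrt{1 \left(-6\right) + 28}} = - \frac{4}{9 \sqrt{-6 + 28}} = - \frac{4}{9 \sqrt{22}} = - \frac{4 \frac{\sqrt{22}}{22}}{9} = - \frac{2 \sqrt{22}}{99}$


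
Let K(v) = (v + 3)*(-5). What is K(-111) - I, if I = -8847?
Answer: 9387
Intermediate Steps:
K(v) = -15 - 5*v (K(v) = (3 + v)*(-5) = -15 - 5*v)
K(-111) - I = (-15 - 5*(-111)) - 1*(-8847) = (-15 + 555) + 8847 = 540 + 8847 = 9387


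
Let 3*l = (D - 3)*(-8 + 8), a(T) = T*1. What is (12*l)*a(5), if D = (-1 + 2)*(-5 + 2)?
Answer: 0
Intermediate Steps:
a(T) = T
D = -3 (D = 1*(-3) = -3)
l = 0 (l = ((-3 - 3)*(-8 + 8))/3 = (-6*0)/3 = (⅓)*0 = 0)
(12*l)*a(5) = (12*0)*5 = 0*5 = 0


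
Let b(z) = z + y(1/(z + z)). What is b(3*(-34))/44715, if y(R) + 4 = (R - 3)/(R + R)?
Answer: 401/89430 ≈ 0.0044840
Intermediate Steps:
y(R) = -4 + (-3 + R)/(2*R) (y(R) = -4 + (R - 3)/(R + R) = -4 + (-3 + R)/((2*R)) = -4 + (-3 + R)*(1/(2*R)) = -4 + (-3 + R)/(2*R))
b(z) = z + z*(-3 - 7/(2*z)) (b(z) = z + (-3 - 7/(z + z))/(2*(1/(z + z))) = z + (-3 - 7*1/(2*z))/(2*(1/(2*z))) = z + (-3 - 7/(2*z))/(2*((1/(2*z)))) = z + (2*z)*(-3 - 7/(2*z))/2 = z + z*(-3 - 7/(2*z)))
b(3*(-34))/44715 = (-7/2 - 6*(-34))/44715 = (-7/2 - 2*(-102))*(1/44715) = (-7/2 + 204)*(1/44715) = (401/2)*(1/44715) = 401/89430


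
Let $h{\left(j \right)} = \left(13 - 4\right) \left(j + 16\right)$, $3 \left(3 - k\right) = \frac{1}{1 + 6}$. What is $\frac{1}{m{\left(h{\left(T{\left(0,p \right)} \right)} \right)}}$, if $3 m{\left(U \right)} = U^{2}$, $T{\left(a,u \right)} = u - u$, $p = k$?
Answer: $\frac{1}{6912} \approx 0.00014468$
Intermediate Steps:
$k = \frac{62}{21}$ ($k = 3 - \frac{1}{3 \left(1 + 6\right)} = 3 - \frac{1}{3 \cdot 7} = 3 - \frac{1}{21} = \frac{62}{21} \approx 2.9524$)
$p = \frac{62}{21} \approx 2.9524$
$T{\left(a,u \right)} = 0$
$h{\left(j \right)} = 144 + 9 j$ ($h{\left(j \right)} = 9 \left(16 + j\right) = 144 + 9 j$)
$m{\left(U \right)} = \frac{U^{2}}{3}$
$\frac{1}{m{\left(h{\left(T{\left(0,p \right)} \right)} \right)}} = \frac{1}{\frac{1}{3} \left(144 + 9 \cdot 0\right)^{2}} = \frac{1}{\frac{1}{3} \left(144 + 0\right)^{2}} = \frac{1}{\frac{1}{3} \cdot 144^{2}} = \frac{1}{\frac{1}{3} \cdot 20736} = \frac{1}{6912}$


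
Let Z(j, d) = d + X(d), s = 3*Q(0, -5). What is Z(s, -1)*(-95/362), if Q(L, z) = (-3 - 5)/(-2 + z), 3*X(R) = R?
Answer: 190/543 ≈ 0.34991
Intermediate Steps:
X(R) = R/3
Q(L, z) = -8/(-2 + z)
s = 24/7 (s = 3*(-8/(-2 - 5)) = 3*(-8/(-7)) = 3*(-8*(-1/7)) = 3*(8/7) = 24/7 ≈ 3.4286)
Z(j, d) = 4*d/3 (Z(j, d) = d + d/3 = 4*d/3)
Z(s, -1)*(-95/362) = ((4/3)*(-1))*(-95/362) = -(-380)/(3*362) = -4/3*(-95/362) = 190/543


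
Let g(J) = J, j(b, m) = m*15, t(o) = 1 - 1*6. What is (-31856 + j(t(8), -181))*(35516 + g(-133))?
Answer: -1223225693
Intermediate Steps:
t(o) = -5 (t(o) = 1 - 6 = -5)
j(b, m) = 15*m
(-31856 + j(t(8), -181))*(35516 + g(-133)) = (-31856 + 15*(-181))*(35516 - 133) = (-31856 - 2715)*35383 = -34571*35383 = -1223225693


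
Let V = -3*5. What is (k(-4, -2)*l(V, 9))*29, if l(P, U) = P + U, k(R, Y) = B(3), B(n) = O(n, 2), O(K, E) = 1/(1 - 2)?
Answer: 174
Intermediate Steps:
O(K, E) = -1 (O(K, E) = 1/(-1) = -1)
B(n) = -1
k(R, Y) = -1
V = -15
(k(-4, -2)*l(V, 9))*29 = -(-15 + 9)*29 = -1*(-6)*29 = 6*29 = 174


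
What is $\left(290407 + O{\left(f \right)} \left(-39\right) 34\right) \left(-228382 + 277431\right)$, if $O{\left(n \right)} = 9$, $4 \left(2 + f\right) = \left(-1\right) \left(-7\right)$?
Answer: $13658822177$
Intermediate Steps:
$f = - \frac{1}{4}$ ($f = -2 + \frac{\left(-1\right) \left(-7\right)}{4} = -2 + \frac{1}{4} \cdot 7 = -2 + \frac{7}{4} = - \frac{1}{4} \approx -0.25$)
$\left(290407 + O{\left(f \right)} \left(-39\right) 34\right) \left(-228382 + 277431\right) = \left(290407 + 9 \left(-39\right) 34\right) \left(-228382 + 277431\right) = \left(290407 - 11934\right) 49049 = 278473 \cdot 49049 = 13658822177$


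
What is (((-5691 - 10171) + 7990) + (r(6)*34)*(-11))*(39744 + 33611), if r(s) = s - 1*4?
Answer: -632320100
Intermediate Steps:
r(s) = -4 + s (r(s) = s - 4 = -4 + s)
(((-5691 - 10171) + 7990) + (r(6)*34)*(-11))*(39744 + 33611) = (((-5691 - 10171) + 7990) + ((-4 + 6)*34)*(-11))*(39744 + 33611) = ((-15862 + 7990) + (2*34)*(-11))*73355 = (-7872 + 68*(-11))*73355 = (-7872 - 748)*73355 = -8620*73355 = -632320100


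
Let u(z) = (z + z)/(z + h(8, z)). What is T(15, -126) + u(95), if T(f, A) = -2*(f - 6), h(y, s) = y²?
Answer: -2672/159 ≈ -16.805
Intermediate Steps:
T(f, A) = 12 - 2*f (T(f, A) = -2*(-6 + f) = 12 - 2*f)
u(z) = 2*z/(64 + z) (u(z) = (z + z)/(z + 8²) = (2*z)/(z + 64) = (2*z)/(64 + z) = 2*z/(64 + z))
T(15, -126) + u(95) = (12 - 2*15) + 2*95/(64 + 95) = (12 - 30) + 2*95/159 = -18 + 2*95*(1/159) = -18 + 190/159 = -2672/159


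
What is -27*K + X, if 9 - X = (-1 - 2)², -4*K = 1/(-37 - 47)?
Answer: -9/112 ≈ -0.080357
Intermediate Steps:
K = 1/336 (K = -1/(4*(-37 - 47)) = -¼/(-84) = -¼*(-1/84) = 1/336 ≈ 0.0029762)
X = 0 (X = 9 - (-1 - 2)² = 9 - 1*(-3)² = 9 - 1*9 = 9 - 9 = 0)
-27*K + X = -27*1/336 + 0 = -9/112 + 0 = -9/112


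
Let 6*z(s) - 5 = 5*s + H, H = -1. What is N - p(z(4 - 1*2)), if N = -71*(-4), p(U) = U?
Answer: 845/3 ≈ 281.67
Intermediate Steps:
z(s) = ⅔ + 5*s/6 (z(s) = ⅚ + (5*s - 1)/6 = ⅚ + (-1 + 5*s)/6 = ⅚ + (-⅙ + 5*s/6) = ⅔ + 5*s/6)
N = 284
N - p(z(4 - 1*2)) = 284 - (⅔ + 5*(4 - 1*2)/6) = 284 - (⅔ + 5*(4 - 2)/6) = 284 - (⅔ + (⅚)*2) = 284 - (⅔ + 5/3) = 284 - 1*7/3 = 284 - 7/3 = 845/3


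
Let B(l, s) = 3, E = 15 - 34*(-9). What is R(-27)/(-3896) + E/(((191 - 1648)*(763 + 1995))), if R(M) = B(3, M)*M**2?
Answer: -4394752269/7827854888 ≈ -0.56143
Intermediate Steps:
E = 321 (E = 15 + 306 = 321)
R(M) = 3*M**2
R(-27)/(-3896) + E/(((191 - 1648)*(763 + 1995))) = (3*(-27)**2)/(-3896) + 321/(((191 - 1648)*(763 + 1995))) = (3*729)*(-1/3896) + 321/((-1457*2758)) = 2187*(-1/3896) + 321/(-4018406) = -2187/3896 + 321*(-1/4018406) = -2187/3896 - 321/4018406 = -4394752269/7827854888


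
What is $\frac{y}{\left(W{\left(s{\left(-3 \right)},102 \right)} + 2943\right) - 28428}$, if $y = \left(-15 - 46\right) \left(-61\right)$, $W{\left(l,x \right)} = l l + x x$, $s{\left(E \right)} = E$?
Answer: $- \frac{3721}{15072} \approx -0.24688$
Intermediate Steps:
$W{\left(l,x \right)} = l^{2} + x^{2}$
$y = 3721$ ($y = \left(-61\right) \left(-61\right) = 3721$)
$\frac{y}{\left(W{\left(s{\left(-3 \right)},102 \right)} + 2943\right) - 28428} = \frac{3721}{\left(\left(\left(-3\right)^{2} + 102^{2}\right) + 2943\right) - 28428} = \frac{3721}{\left(\left(9 + 10404\right) + 2943\right) - 28428} = \frac{3721}{\left(10413 + 2943\right) - 28428} = \frac{3721}{13356 - 28428} = \frac{3721}{-15072} = 3721 \left(- \frac{1}{15072}\right) = - \frac{3721}{15072}$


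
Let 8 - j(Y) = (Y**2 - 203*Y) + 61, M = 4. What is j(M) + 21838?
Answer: 22581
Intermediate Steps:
j(Y) = -53 - Y**2 + 203*Y (j(Y) = 8 - ((Y**2 - 203*Y) + 61) = 8 - (61 + Y**2 - 203*Y) = 8 + (-61 - Y**2 + 203*Y) = -53 - Y**2 + 203*Y)
j(M) + 21838 = (-53 - 1*4**2 + 203*4) + 21838 = (-53 - 1*16 + 812) + 21838 = (-53 - 16 + 812) + 21838 = 743 + 21838 = 22581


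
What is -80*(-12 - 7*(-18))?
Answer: -9120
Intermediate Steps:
-80*(-12 - 7*(-18)) = -80*(-12 + 126) = -80*114 = -9120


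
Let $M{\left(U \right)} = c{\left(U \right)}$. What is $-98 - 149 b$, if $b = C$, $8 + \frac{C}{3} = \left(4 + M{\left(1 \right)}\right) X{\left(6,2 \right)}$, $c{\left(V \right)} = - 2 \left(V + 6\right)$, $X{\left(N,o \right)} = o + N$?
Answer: $39238$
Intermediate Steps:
$X{\left(N,o \right)} = N + o$
$c{\left(V \right)} = -12 - 2 V$ ($c{\left(V \right)} = - 2 \left(6 + V\right) = -12 - 2 V$)
$M{\left(U \right)} = -12 - 2 U$
$C = -264$ ($C = -24 + 3 \left(4 - 14\right) \left(6 + 2\right) = -24 + 3 \left(4 - 14\right) 8 = -24 + 3 \left(\left(-10\right) 8\right) = -24 + 3 \left(-80\right) = -24 - 240 = -264$)
$b = -264$
$-98 - 149 b = -98 - -39336 = -98 + 39336 = 39238$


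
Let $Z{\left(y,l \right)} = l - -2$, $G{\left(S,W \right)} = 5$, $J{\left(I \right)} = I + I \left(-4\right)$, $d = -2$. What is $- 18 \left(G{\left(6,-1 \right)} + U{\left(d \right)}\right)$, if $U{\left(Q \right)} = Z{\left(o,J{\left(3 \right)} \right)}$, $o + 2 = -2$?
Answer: $36$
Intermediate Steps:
$J{\left(I \right)} = - 3 I$ ($J{\left(I \right)} = I - 4 I = - 3 I$)
$o = -4$ ($o = -2 - 2 = -4$)
$Z{\left(y,l \right)} = 2 + l$ ($Z{\left(y,l \right)} = l + 2 = 2 + l$)
$U{\left(Q \right)} = -7$ ($U{\left(Q \right)} = 2 - 9 = -7$)
$- 18 \left(G{\left(6,-1 \right)} + U{\left(d \right)}\right) = - 18 \left(5 - 7\right) = \left(-18\right) \left(-2\right) = 36$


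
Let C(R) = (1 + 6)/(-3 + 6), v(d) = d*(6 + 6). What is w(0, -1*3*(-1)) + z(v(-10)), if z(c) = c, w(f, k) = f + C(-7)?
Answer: -353/3 ≈ -117.67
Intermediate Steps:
v(d) = 12*d (v(d) = d*12 = 12*d)
C(R) = 7/3
w(f, k) = 7/3 + f (w(f, k) = f + 7/3 = 7/3 + f)
w(0, -1*3*(-1)) + z(v(-10)) = (7/3 + 0) + 12*(-10) = 7/3 - 120 = -353/3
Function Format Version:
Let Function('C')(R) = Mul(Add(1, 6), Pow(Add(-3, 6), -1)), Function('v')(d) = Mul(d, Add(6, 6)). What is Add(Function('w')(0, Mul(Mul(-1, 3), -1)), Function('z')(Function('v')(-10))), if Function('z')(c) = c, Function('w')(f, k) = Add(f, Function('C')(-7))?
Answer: Rational(-353, 3) ≈ -117.67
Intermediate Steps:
Function('v')(d) = Mul(12, d) (Function('v')(d) = Mul(d, 12) = Mul(12, d))
Function('C')(R) = Rational(7, 3) (Function('C')(R) = Mul(7, Pow(3, -1)) = Mul(7, Rational(1, 3)) = Rational(7, 3))
Function('w')(f, k) = Add(Rational(7, 3), f) (Function('w')(f, k) = Add(f, Rational(7, 3)) = Add(Rational(7, 3), f))
Add(Function('w')(0, Mul(Mul(-1, 3), -1)), Function('z')(Function('v')(-10))) = Add(Add(Rational(7, 3), 0), Mul(12, -10)) = Add(Rational(7, 3), -120) = Rational(-353, 3)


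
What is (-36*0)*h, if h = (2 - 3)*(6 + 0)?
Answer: 0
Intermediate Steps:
h = -6 (h = -1*6 = -6)
(-36*0)*h = -36*0*(-6) = 0*(-6) = 0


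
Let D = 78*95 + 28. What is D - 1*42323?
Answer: -34885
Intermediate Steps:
D = 7438 (D = 7410 + 28 = 7438)
D - 1*42323 = 7438 - 1*42323 = 7438 - 42323 = -34885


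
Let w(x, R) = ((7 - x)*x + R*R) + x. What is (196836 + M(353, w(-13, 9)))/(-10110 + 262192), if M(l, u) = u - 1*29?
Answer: 196615/252082 ≈ 0.77996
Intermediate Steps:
w(x, R) = x + R² + x*(7 - x) (w(x, R) = (x*(7 - x) + R²) + x = (R² + x*(7 - x)) + x = x + R² + x*(7 - x))
M(l, u) = -29 + u (M(l, u) = u - 29 = -29 + u)
(196836 + M(353, w(-13, 9)))/(-10110 + 262192) = (196836 + (-29 + (9² - 1*(-13)² + 8*(-13))))/(-10110 + 262192) = (196836 + (-29 + (81 - 1*169 - 104)))/252082 = (196836 + (-29 + (81 - 169 - 104)))*(1/252082) = (196836 + (-29 - 192))*(1/252082) = (196836 - 221)*(1/252082) = 196615*(1/252082) = 196615/252082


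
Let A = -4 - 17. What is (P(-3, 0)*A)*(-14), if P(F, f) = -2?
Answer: -588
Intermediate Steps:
A = -21
(P(-3, 0)*A)*(-14) = -2*(-21)*(-14) = 42*(-14) = -588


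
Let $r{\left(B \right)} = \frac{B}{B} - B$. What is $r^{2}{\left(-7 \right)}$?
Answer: $64$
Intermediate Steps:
$r{\left(B \right)} = 1 - B$
$r^{2}{\left(-7 \right)} = \left(1 - -7\right)^{2} = \left(1 + 7\right)^{2} = 8^{2} = 64$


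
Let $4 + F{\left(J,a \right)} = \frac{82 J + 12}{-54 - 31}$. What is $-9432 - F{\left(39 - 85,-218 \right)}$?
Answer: $- \frac{161028}{17} \approx -9472.2$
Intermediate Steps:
$F{\left(J,a \right)} = - \frac{352}{85} - \frac{82 J}{85}$ ($F{\left(J,a \right)} = -4 + \frac{82 J + 12}{-54 - 31} = -4 + \frac{12 + 82 J}{-85} = -4 + \left(12 + 82 J\right) \left(- \frac{1}{85}\right) = -4 - \left(\frac{12}{85} + \frac{82 J}{85}\right) = - \frac{352}{85} - \frac{82 J}{85}$)
$-9432 - F{\left(39 - 85,-218 \right)} = -9432 - \left(- \frac{352}{85} - \frac{82 \left(39 - 85\right)}{85}\right) = -9432 - \left(- \frac{352}{85} - - \frac{3772}{85}\right) = -9432 - \left(- \frac{352}{85} + \frac{3772}{85}\right) = -9432 - \frac{684}{17} = - \frac{161028}{17}$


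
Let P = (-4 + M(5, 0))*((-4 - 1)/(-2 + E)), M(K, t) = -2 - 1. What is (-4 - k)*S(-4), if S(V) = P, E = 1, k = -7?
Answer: -105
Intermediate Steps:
M(K, t) = -3
P = -35 (P = (-4 - 3)*((-4 - 1)/(-2 + 1)) = -(-35)/(-1) = -(-35)*(-1) = -7*5 = -35)
S(V) = -35
(-4 - k)*S(-4) = (-4 - 1*(-7))*(-35) = (-4 + 7)*(-35) = 3*(-35) = -105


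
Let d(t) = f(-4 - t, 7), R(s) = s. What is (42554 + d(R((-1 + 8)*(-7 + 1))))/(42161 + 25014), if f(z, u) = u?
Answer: 42561/67175 ≈ 0.63358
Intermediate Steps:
d(t) = 7
(42554 + d(R((-1 + 8)*(-7 + 1))))/(42161 + 25014) = (42554 + 7)/(42161 + 25014) = 42561/67175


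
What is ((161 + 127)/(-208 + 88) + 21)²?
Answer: 8649/25 ≈ 345.96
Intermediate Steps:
((161 + 127)/(-208 + 88) + 21)² = (288/(-120) + 21)² = (288*(-1/120) + 21)² = (-12/5 + 21)² = (93/5)² = 8649/25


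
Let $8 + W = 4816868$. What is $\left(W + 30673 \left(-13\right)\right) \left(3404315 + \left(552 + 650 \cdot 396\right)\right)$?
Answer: $16180302117637$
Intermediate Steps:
$W = 4816860$ ($W = -8 + 4816868 = 4816860$)
$\left(W + 30673 \left(-13\right)\right) \left(3404315 + \left(552 + 650 \cdot 396\right)\right) = \left(4816860 + 30673 \left(-13\right)\right) \left(3404315 + \left(552 + 650 \cdot 396\right)\right) = \left(4816860 - 398749\right) \left(3404315 + \left(552 + 257400\right)\right) = 4418111 \left(3404315 + 257952\right) = 4418111 \cdot 3662267 = 16180302117637$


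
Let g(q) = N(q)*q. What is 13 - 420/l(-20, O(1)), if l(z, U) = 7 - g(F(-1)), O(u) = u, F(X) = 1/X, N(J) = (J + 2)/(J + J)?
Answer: -671/13 ≈ -51.615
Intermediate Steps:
N(J) = (2 + J)/(2*J) (N(J) = (2 + J)/((2*J)) = (2 + J)*(1/(2*J)) = (2 + J)/(2*J))
F(X) = 1/X
g(q) = 1 + q/2 (g(q) = ((2 + q)/(2*q))*q = 1 + q/2)
l(z, U) = 13/2 (l(z, U) = 7 - (1 + (1/2)/(-1)) = 7 - (1 + (1/2)*(-1)) = 7 - (1 - 1/2) = 7 - 1*1/2 = 7 - 1/2 = 13/2)
13 - 420/l(-20, O(1)) = 13 - 420/13/2 = 13 - 420*2/13 = 13 - 840/13 = -671/13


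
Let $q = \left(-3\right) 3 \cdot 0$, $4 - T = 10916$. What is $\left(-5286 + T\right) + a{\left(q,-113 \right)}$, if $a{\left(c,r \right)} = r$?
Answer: $-16311$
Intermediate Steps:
$T = -10912$ ($T = 4 - 10916 = -10912$)
$q = 0$ ($q = \left(-9\right) 0 = 0$)
$\left(-5286 + T\right) + a{\left(q,-113 \right)} = \left(-5286 - 10912\right) - 113 = -16198 - 113 = -16311$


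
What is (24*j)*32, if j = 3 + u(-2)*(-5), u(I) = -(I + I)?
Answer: -13056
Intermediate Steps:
u(I) = -2*I
j = -17 (j = 3 - 2*(-2)*(-5) = 3 + 4*(-5) = 3 - 20 = -17)
(24*j)*32 = (24*(-17))*32 = -408*32 = -13056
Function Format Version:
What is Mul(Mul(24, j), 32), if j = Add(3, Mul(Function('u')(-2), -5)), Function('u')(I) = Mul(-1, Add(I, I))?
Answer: -13056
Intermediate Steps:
Function('u')(I) = Mul(-2, I) (Function('u')(I) = Mul(-1, Mul(2, I)) = Mul(-2, I))
j = -17 (j = Add(3, Mul(Mul(-2, -2), -5)) = Add(3, Mul(4, -5)) = Add(3, -20) = -17)
Mul(Mul(24, j), 32) = Mul(Mul(24, -17), 32) = Mul(-408, 32) = -13056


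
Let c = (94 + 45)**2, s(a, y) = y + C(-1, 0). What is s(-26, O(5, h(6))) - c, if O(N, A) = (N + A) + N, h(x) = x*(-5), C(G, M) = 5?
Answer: -19336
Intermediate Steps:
h(x) = -5*x
O(N, A) = A + 2*N (O(N, A) = (A + N) + N = A + 2*N)
s(a, y) = 5 + y (s(a, y) = y + 5 = 5 + y)
c = 19321 (c = 139**2 = 19321)
s(-26, O(5, h(6))) - c = (5 + (-5*6 + 2*5)) - 1*19321 = (5 + (-30 + 10)) - 19321 = (5 - 20) - 19321 = -15 - 19321 = -19336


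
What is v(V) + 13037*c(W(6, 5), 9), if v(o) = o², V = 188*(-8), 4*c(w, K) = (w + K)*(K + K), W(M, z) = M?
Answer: 6284027/2 ≈ 3.1420e+6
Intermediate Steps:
c(w, K) = K*(K + w)/2 (c(w, K) = ((w + K)*(K + K))/4 = ((K + w)*(2*K))/4 = (2*K*(K + w))/4 = K*(K + w)/2)
V = -1504
v(V) + 13037*c(W(6, 5), 9) = (-1504)² + 13037*((½)*9*(9 + 6)) = 2262016 + 13037*((½)*9*15) = 2262016 + 13037*(135/2) = 2262016 + 1759995/2 = 6284027/2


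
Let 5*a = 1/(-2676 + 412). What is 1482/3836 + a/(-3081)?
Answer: 12921899819/33446966280 ≈ 0.38634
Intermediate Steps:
a = -1/11320 (a = 1/(5*(-2676 + 412)) = (⅕)/(-2264) = (⅕)*(-1/2264) = -1/11320 ≈ -8.8339e-5)
1482/3836 + a/(-3081) = 1482/3836 - 1/11320/(-3081) = 1482*(1/3836) - 1/11320*(-1/3081) = 741/1918 + 1/34876920 = 12921899819/33446966280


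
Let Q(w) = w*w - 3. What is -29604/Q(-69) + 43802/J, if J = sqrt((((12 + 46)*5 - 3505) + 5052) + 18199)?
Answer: -4934/793 + 21901*sqrt(5009)/5009 ≈ 303.23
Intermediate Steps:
Q(w) = -3 + w**2 (Q(w) = w**2 - 3 = -3 + w**2)
J = 2*sqrt(5009) (J = sqrt(((58*5 - 3505) + 5052) + 18199) = sqrt(((290 - 3505) + 5052) + 18199) = sqrt((-3215 + 5052) + 18199) = sqrt(1837 + 18199) = sqrt(20036) = 2*sqrt(5009) ≈ 141.55)
-29604/Q(-69) + 43802/J = -29604/(-3 + (-69)**2) + 43802/((2*sqrt(5009))) = -29604/(-3 + 4761) + 43802*(sqrt(5009)/10018) = -29604/4758 + 21901*sqrt(5009)/5009 = -29604*1/4758 + 21901*sqrt(5009)/5009 = -4934/793 + 21901*sqrt(5009)/5009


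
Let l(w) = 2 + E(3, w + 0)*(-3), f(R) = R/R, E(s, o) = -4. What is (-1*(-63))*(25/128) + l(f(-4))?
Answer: 3367/128 ≈ 26.305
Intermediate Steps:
f(R) = 1
l(w) = 14 (l(w) = 2 - 4*(-3) = 2 + 12 = 14)
(-1*(-63))*(25/128) + l(f(-4)) = (-1*(-63))*(25/128) + 14 = 63*(25*(1/128)) + 14 = 63*(25/128) + 14 = 1575/128 + 14 = 3367/128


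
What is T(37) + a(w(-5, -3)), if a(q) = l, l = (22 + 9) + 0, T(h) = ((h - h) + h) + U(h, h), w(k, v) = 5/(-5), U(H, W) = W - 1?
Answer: 104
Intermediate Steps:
U(H, W) = -1 + W
w(k, v) = -1 (w(k, v) = 5*(-⅕) = -1)
T(h) = -1 + 2*h (T(h) = ((h - h) + h) + (-1 + h) = (0 + h) + (-1 + h) = h + (-1 + h) = -1 + 2*h)
l = 31 (l = 31 + 0 = 31)
a(q) = 31
T(37) + a(w(-5, -3)) = (-1 + 2*37) + 31 = (-1 + 74) + 31 = 73 + 31 = 104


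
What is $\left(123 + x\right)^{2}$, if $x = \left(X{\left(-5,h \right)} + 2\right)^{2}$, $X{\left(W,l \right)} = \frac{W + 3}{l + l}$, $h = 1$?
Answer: $15376$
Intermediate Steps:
$X{\left(W,l \right)} = \frac{3 + W}{2 l}$
$x = 1$ ($x = \left(\frac{3 - 5}{2 \cdot 1} + 2\right)^{2} = \left(\frac{1}{2} \cdot 1 \left(-2\right) + 2\right)^{2} = \left(-1 + 2\right)^{2} = 1^{2} = 1$)
$\left(123 + x\right)^{2} = \left(123 + 1\right)^{2} = 124^{2} = 15376$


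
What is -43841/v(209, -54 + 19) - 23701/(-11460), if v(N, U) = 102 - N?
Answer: 504953867/1226220 ≈ 411.80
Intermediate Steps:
-43841/v(209, -54 + 19) - 23701/(-11460) = -43841/(102 - 1*209) - 23701/(-11460) = -43841/(102 - 209) - 23701*(-1/11460) = -43841/(-107) + 23701/11460 = -43841*(-1/107) + 23701/11460 = 43841/107 + 23701/11460 = 504953867/1226220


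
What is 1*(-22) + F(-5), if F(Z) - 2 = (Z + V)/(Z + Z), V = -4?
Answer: -191/10 ≈ -19.100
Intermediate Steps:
F(Z) = 2 + (-4 + Z)/(2*Z) (F(Z) = 2 + (Z - 4)/(Z + Z) = 2 + (-4 + Z)/((2*Z)) = 2 + (-4 + Z)*(1/(2*Z)) = 2 + (-4 + Z)/(2*Z))
1*(-22) + F(-5) = 1*(-22) + (5/2 - 2/(-5)) = -22 + (5/2 - 2*(-⅕)) = -22 + (5/2 + ⅖) = -22 + 29/10 = -191/10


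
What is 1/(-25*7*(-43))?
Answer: 1/7525 ≈ 0.00013289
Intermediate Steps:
1/(-25*7*(-43)) = 1/(-175*(-43)) = 1/7525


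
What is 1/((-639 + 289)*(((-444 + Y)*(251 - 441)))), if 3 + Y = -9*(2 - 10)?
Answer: -1/24937500 ≈ -4.0100e-8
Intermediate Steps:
Y = 69 (Y = -3 - 9*(2 - 10) = -3 - 9*(-8) = -3 + 72 = 69)
1/((-639 + 289)*(((-444 + Y)*(251 - 441)))) = 1/((-639 + 289)*(((-444 + 69)*(251 - 441)))) = 1/((-350)*((-375*(-190)))) = -1/350/71250 = -1/350*1/71250 = -1/24937500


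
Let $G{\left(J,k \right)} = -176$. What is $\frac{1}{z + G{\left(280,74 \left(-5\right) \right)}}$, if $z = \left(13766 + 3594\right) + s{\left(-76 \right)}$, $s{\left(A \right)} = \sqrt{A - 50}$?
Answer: $\frac{2864}{49214997} - \frac{i \sqrt{14}}{98429994} \approx 5.8194 \cdot 10^{-5} - 3.8013 \cdot 10^{-8} i$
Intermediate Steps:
$s{\left(A \right)} = \sqrt{-50 + A}$
$z = 17360 + 3 i \sqrt{14}$ ($z = \left(13766 + 3594\right) + \sqrt{-50 - 76} = 17360 + \sqrt{-126} = 17360 + 3 i \sqrt{14} \approx 17360.0 + 11.225 i$)
$\frac{1}{z + G{\left(280,74 \left(-5\right) \right)}} = \frac{1}{\left(17360 + 3 i \sqrt{14}\right) - 176} = \frac{1}{17184 + 3 i \sqrt{14}}$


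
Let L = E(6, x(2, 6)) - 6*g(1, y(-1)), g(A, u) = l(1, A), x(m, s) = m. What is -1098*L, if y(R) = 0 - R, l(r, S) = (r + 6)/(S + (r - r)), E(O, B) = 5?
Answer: 40626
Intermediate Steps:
l(r, S) = (6 + r)/S (l(r, S) = (6 + r)/(S + 0) = (6 + r)/S)
y(R) = -R
g(A, u) = 7/A (g(A, u) = (6 + 1)/A = 7/A)
L = -37 (L = 5 - 42/1 = 5 - 42 = -37)
-1098*L = -1098*(-37) = 40626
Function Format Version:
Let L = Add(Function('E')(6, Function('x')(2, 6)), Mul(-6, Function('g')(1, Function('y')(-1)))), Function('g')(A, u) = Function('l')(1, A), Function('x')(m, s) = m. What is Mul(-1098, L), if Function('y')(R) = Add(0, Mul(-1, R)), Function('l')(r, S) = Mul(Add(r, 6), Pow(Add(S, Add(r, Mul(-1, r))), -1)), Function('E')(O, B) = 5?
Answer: 40626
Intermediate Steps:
Function('l')(r, S) = Mul(Pow(S, -1), Add(6, r)) (Function('l')(r, S) = Mul(Add(6, r), Pow(Add(S, 0), -1)) = Mul(Add(6, r), Pow(S, -1)) = Mul(Pow(S, -1), Add(6, r)))
Function('y')(R) = Mul(-1, R)
Function('g')(A, u) = Mul(7, Pow(A, -1)) (Function('g')(A, u) = Mul(Pow(A, -1), Add(6, 1)) = Mul(Pow(A, -1), 7) = Mul(7, Pow(A, -1)))
L = -37 (L = Add(5, Mul(-6, Mul(7, Pow(1, -1)))) = Add(5, Mul(-6, Mul(7, 1))) = Add(5, Mul(-6, 7)) = Add(5, -42) = -37)
Mul(-1098, L) = Mul(-1098, -37) = 40626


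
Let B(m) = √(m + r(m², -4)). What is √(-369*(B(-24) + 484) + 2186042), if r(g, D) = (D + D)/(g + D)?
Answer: √(41050263254 - 52767*I*√491062)/143 ≈ 1416.8 - 0.63813*I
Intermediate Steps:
r(g, D) = 2*D/(D + g) (r(g, D) = (2*D)/(D + g) = 2*D/(D + g))
B(m) = √(m - 8/(-4 + m²)) (B(m) = √(m + 2*(-4)/(-4 + m²)) = √(m - 8/(-4 + m²)))
√(-369*(B(-24) + 484) + 2186042) = √(-369*(√((-8 - 24*(-4 + (-24)²))/(-4 + (-24)²)) + 484) + 2186042) = √(-369*(√((-8 - 24*(-4 + 576))/(-4 + 576)) + 484) + 2186042) = √(-369*(√((-8 - 24*572)/572) + 484) + 2186042) = √(-369*(√((-8 - 13728)/572) + 484) + 2186042) = √(-369*(√((1/572)*(-13736)) + 484) + 2186042) = √(-369*(√(-3434/143) + 484) + 2186042) = √(-369*(I*√491062/143 + 484) + 2186042) = √(-369*(484 + I*√491062/143) + 2186042) = √((-178596 - 369*I*√491062/143) + 2186042) = √(2007446 - 369*I*√491062/143)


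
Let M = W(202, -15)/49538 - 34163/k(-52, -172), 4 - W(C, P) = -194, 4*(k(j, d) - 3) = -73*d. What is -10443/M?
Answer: 812718099714/845872289 ≈ 960.80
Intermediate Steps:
k(j, d) = 3 - 73*d/4 (k(j, d) = 3 + (-73*d)/4 = 3 - 73*d/4)
W(C, P) = 198 (W(C, P) = 4 - 1*(-194) = 4 + 194 = 198)
M = -845872289/77824198 (M = 198/49538 - 34163/(3 - 73/4*(-172)) = 198*(1/49538) - 34163/(3 + 3139) = 99/24769 - 34163/3142 = -845872289/77824198 ≈ -10.869)
-10443/M = -10443/(-845872289/77824198) = -10443*(-77824198/845872289) = 812718099714/845872289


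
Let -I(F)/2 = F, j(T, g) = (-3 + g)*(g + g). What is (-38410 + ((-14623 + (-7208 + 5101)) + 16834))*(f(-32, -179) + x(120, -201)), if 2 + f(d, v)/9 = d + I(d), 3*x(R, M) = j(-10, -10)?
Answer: -40987420/3 ≈ -1.3662e+7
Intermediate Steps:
j(T, g) = 2*g*(-3 + g) (j(T, g) = (-3 + g)*(2*g) = 2*g*(-3 + g))
I(F) = -2*F
x(R, M) = 260/3 (x(R, M) = (2*(-10)*(-3 - 10))/3 = (2*(-10)*(-13))/3 = (⅓)*260 = 260/3)
f(d, v) = -18 - 9*d (f(d, v) = -18 + 9*(d - 2*d) = -18 + 9*(-d) = -18 - 9*d)
(-38410 + ((-14623 + (-7208 + 5101)) + 16834))*(f(-32, -179) + x(120, -201)) = (-38410 + ((-14623 + (-7208 + 5101)) + 16834))*((-18 - 9*(-32)) + 260/3) = (-38410 + ((-14623 - 2107) + 16834))*((-18 + 288) + 260/3) = (-38410 + (-16730 + 16834))*(270 + 260/3) = (-38410 + 104)*(1070/3) = -38306*1070/3 = -40987420/3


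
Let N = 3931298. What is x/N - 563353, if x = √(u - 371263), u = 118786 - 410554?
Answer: -563353 + I*√663031/3931298 ≈ -5.6335e+5 + 0.00020712*I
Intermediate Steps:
u = -291768
x = I*√663031 (x = √(-291768 - 371263) = √(-663031) = I*√663031 ≈ 814.27*I)
x/N - 563353 = (I*√663031)/3931298 - 563353 = (I*√663031)*(1/3931298) - 563353 = I*√663031/3931298 - 563353 = -563353 + I*√663031/3931298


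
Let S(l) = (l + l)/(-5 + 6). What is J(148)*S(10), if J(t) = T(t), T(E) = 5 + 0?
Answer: 100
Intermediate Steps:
T(E) = 5
J(t) = 5
S(l) = 2*l (S(l) = (2*l)/1 = (2*l)*1 = 2*l)
J(148)*S(10) = 5*(2*10) = 5*20 = 100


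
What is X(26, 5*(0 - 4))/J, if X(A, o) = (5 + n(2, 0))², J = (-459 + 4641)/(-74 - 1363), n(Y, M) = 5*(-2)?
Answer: -11975/1394 ≈ -8.5904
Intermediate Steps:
n(Y, M) = -10
J = -1394/479 (J = 4182/(-1437) = 4182*(-1/1437) = -1394/479 ≈ -2.9102)
X(A, o) = 25 (X(A, o) = (5 - 10)² = (-5)² = 25)
X(26, 5*(0 - 4))/J = 25/(-1394/479) = 25*(-479/1394) = -11975/1394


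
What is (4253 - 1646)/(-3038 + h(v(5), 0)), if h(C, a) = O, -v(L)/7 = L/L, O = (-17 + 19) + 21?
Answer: -869/1005 ≈ -0.86468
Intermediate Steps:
O = 23 (O = 2 + 21 = 23)
v(L) = -7 (v(L) = -7*L/L = -7*1 = -7)
h(C, a) = 23
(4253 - 1646)/(-3038 + h(v(5), 0)) = (4253 - 1646)/(-3038 + 23) = 2607/(-3015) = 2607*(-1/3015) = -869/1005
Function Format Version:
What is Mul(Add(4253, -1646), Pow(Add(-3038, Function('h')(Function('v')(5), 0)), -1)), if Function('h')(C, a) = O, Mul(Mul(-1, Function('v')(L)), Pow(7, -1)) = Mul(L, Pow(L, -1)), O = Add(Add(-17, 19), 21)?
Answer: Rational(-869, 1005) ≈ -0.86468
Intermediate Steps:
O = 23 (O = Add(2, 21) = 23)
Function('v')(L) = -7 (Function('v')(L) = Mul(-7, Mul(L, Pow(L, -1))) = Mul(-7, 1) = -7)
Function('h')(C, a) = 23
Mul(Add(4253, -1646), Pow(Add(-3038, Function('h')(Function('v')(5), 0)), -1)) = Mul(Add(4253, -1646), Pow(Add(-3038, 23), -1)) = Mul(2607, Pow(-3015, -1)) = Mul(2607, Rational(-1, 3015)) = Rational(-869, 1005)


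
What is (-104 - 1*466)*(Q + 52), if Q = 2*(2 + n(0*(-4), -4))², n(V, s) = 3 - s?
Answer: -121980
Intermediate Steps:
Q = 162 (Q = 2*(2 + (3 - 1*(-4)))² = 2*(2 + (3 + 4))² = 2*(2 + 7)² = 2*9² = 2*81 = 162)
(-104 - 1*466)*(Q + 52) = (-104 - 1*466)*(162 + 52) = (-104 - 466)*214 = -570*214 = -121980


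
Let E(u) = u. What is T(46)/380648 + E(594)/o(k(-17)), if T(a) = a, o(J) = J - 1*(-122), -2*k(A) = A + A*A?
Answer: -56526067/1332268 ≈ -42.428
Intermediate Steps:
k(A) = -A/2 - A**2/2 (k(A) = -(A + A*A)/2 = -(A + A**2)/2 = -A/2 - A**2/2)
o(J) = 122 + J (o(J) = J + 122 = 122 + J)
T(46)/380648 + E(594)/o(k(-17)) = 46/380648 + 594/(122 - 1/2*(-17)*(1 - 17)) = 46*(1/380648) + 594/(122 - 1/2*(-17)*(-16)) = 23/190324 + 594/(122 - 136) = 23/190324 + 594/(-14) = 23/190324 + 594*(-1/14) = 23/190324 - 297/7 = -56526067/1332268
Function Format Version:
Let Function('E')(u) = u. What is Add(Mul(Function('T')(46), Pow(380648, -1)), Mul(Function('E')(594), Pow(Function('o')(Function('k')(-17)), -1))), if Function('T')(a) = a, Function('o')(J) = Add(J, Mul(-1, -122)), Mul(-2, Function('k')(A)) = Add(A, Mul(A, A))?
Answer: Rational(-56526067, 1332268) ≈ -42.428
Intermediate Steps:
Function('k')(A) = Add(Mul(Rational(-1, 2), A), Mul(Rational(-1, 2), Pow(A, 2))) (Function('k')(A) = Mul(Rational(-1, 2), Add(A, Mul(A, A))) = Mul(Rational(-1, 2), Add(A, Pow(A, 2))) = Add(Mul(Rational(-1, 2), A), Mul(Rational(-1, 2), Pow(A, 2))))
Function('o')(J) = Add(122, J) (Function('o')(J) = Add(J, 122) = Add(122, J))
Add(Mul(Function('T')(46), Pow(380648, -1)), Mul(Function('E')(594), Pow(Function('o')(Function('k')(-17)), -1))) = Add(Mul(46, Pow(380648, -1)), Mul(594, Pow(Add(122, Mul(Rational(-1, 2), -17, Add(1, -17))), -1))) = Add(Mul(46, Rational(1, 380648)), Mul(594, Pow(Add(122, Mul(Rational(-1, 2), -17, -16)), -1))) = Add(Rational(23, 190324), Mul(594, Pow(Add(122, -136), -1))) = Add(Rational(23, 190324), Mul(594, Pow(-14, -1))) = Add(Rational(23, 190324), Mul(594, Rational(-1, 14))) = Add(Rational(23, 190324), Rational(-297, 7)) = Rational(-56526067, 1332268)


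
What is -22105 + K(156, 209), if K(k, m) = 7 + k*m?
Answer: 10506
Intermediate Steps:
-22105 + K(156, 209) = -22105 + (7 + 156*209) = -22105 + (7 + 32604) = -22105 + 32611 = 10506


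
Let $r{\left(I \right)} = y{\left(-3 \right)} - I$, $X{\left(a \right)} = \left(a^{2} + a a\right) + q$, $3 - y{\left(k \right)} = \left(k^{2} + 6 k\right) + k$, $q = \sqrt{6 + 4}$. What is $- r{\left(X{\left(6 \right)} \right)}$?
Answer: $57 + \sqrt{10} \approx 60.162$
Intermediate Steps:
$q = \sqrt{10} \approx 3.1623$
$y{\left(k \right)} = 3 - k^{2} - 7 k$ ($y{\left(k \right)} = 3 - \left(\left(k^{2} + 6 k\right) + k\right) = 3 - \left(k^{2} + 7 k\right) = 3 - k^{2} - 7 k$)
$X{\left(a \right)} = \sqrt{10} + 2 a^{2}$ ($X{\left(a \right)} = \left(a^{2} + a a\right) + \sqrt{10} = \left(a^{2} + a^{2}\right) + \sqrt{10} = 2 a^{2} + \sqrt{10} = \sqrt{10} + 2 a^{2}$)
$r{\left(I \right)} = 15 - I$ ($r{\left(I \right)} = \left(3 - \left(-3\right)^{2} - -21\right) - I = \left(3 - 9 + 21\right) - I = 15 - I$)
$- r{\left(X{\left(6 \right)} \right)} = - (15 - \left(\sqrt{10} + 2 \cdot 6^{2}\right)) = - (15 - \left(\sqrt{10} + 2 \cdot 36\right)) = - (15 - \left(\sqrt{10} + 72\right)) = - (15 - \left(72 + \sqrt{10}\right)) = - (-57 - \sqrt{10}) = 57 + \sqrt{10}$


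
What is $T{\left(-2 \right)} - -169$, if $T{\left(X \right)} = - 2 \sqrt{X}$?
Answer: $169 - 2 i \sqrt{2} \approx 169.0 - 2.8284 i$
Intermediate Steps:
$T{\left(-2 \right)} - -169 = - 2 \sqrt{-2} - -169 = - 2 i \sqrt{2} + 169 = 169 - 2 i \sqrt{2}$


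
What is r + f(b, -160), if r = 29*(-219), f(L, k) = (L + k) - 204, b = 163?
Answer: -6552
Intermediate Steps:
f(L, k) = -204 + L + k
r = -6351
r + f(b, -160) = -6351 + (-204 + 163 - 160) = -6351 - 201 = -6552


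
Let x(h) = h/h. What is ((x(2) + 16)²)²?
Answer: 83521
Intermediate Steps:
x(h) = 1
((x(2) + 16)²)² = ((1 + 16)²)² = (17²)² = 289² = 83521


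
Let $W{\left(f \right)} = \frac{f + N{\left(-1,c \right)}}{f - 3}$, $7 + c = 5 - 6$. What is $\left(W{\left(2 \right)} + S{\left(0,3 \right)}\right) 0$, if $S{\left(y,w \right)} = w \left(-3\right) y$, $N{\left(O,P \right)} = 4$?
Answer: $0$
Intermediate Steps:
$c = -8$ ($c = -7 + \left(5 - 6\right) = -7 - 1 = -8$)
$S{\left(y,w \right)} = - 3 w y$
$W{\left(f \right)} = \frac{4 + f}{-3 + f}$ ($W{\left(f \right)} = \frac{f + 4}{f - 3} = \frac{4 + f}{-3 + f}$)
$\left(W{\left(2 \right)} + S{\left(0,3 \right)}\right) 0 = \left(\frac{4 + 2}{-3 + 2} - 9 \cdot 0\right) 0 = \left(\frac{1}{-1} \cdot 6 + 0\right) 0 = \left(\left(-1\right) 6 + 0\right) 0 = \left(-6 + 0\right) 0 = \left(-6\right) 0 = 0$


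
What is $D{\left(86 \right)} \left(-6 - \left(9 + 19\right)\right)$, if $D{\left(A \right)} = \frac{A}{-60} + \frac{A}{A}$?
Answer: $\frac{221}{15} \approx 14.733$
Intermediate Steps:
$D{\left(A \right)} = 1 - \frac{A}{60}$ ($D{\left(A \right)} = A \left(- \frac{1}{60}\right) + 1 = - \frac{A}{60} + 1 = 1 - \frac{A}{60}$)
$D{\left(86 \right)} \left(-6 - \left(9 + 19\right)\right) = \left(1 - \frac{43}{30}\right) \left(-6 - \left(9 + 19\right)\right) = \left(1 - \frac{43}{30}\right) \left(-6 - 28\right) = - \frac{13 \left(-6 - 28\right)}{30} = \left(- \frac{13}{30}\right) \left(-34\right) = \frac{221}{15}$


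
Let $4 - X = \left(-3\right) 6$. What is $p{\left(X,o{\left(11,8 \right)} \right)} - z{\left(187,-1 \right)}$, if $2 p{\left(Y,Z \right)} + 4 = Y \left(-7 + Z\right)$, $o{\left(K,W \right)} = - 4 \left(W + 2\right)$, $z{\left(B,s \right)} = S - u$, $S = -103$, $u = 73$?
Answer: $-343$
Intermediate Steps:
$X = 22$ ($X = 4 - \left(-3\right) 6 = 4 - -18 = 4 + 18 = 22$)
$z{\left(B,s \right)} = -176$ ($z{\left(B,s \right)} = -103 - 73 = -176$)
$o{\left(K,W \right)} = -8 - 4 W$ ($o{\left(K,W \right)} = - 4 \left(2 + W\right) = -8 - 4 W$)
$p{\left(Y,Z \right)} = -2 + \frac{Y \left(-7 + Z\right)}{2}$
$p{\left(X,o{\left(11,8 \right)} \right)} - z{\left(187,-1 \right)} = \left(-2 - 77 + \frac{1}{2} \cdot 22 \left(-8 - 32\right)\right) - -176 = \left(-2 - 77 + \frac{1}{2} \cdot 22 \left(-8 - 32\right)\right) + 176 = \left(-2 - 77 + \frac{1}{2} \cdot 22 \left(-40\right)\right) + 176 = \left(-2 - 77 - 440\right) + 176 = -519 + 176 = -343$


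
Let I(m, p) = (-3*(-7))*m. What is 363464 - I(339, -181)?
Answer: 356345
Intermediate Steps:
I(m, p) = 21*m
363464 - I(339, -181) = 363464 - 21*339 = 363464 - 1*7119 = 363464 - 7119 = 356345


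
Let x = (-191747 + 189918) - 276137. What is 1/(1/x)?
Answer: -277966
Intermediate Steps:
x = -277966 (x = -1829 - 276137 = -277966)
1/(1/x) = 1/(1/(-277966)) = 1/(-1/277966) = -277966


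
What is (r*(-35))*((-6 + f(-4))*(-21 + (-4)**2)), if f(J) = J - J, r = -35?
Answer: 36750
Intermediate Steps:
f(J) = 0
(r*(-35))*((-6 + f(-4))*(-21 + (-4)**2)) = (-35*(-35))*((-6 + 0)*(-21 + (-4)**2)) = 1225*(-6*(-21 + 16)) = 1225*(-6*(-5)) = 1225*30 = 36750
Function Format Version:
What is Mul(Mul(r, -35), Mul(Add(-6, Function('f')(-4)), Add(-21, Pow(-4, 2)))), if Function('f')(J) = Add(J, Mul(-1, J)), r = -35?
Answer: 36750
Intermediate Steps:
Function('f')(J) = 0
Mul(Mul(r, -35), Mul(Add(-6, Function('f')(-4)), Add(-21, Pow(-4, 2)))) = Mul(Mul(-35, -35), Mul(Add(-6, 0), Add(-21, Pow(-4, 2)))) = Mul(1225, Mul(-6, Add(-21, 16))) = Mul(1225, Mul(-6, -5)) = Mul(1225, 30) = 36750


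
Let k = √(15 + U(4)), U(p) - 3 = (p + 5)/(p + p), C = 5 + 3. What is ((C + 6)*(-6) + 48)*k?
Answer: -27*√34 ≈ -157.44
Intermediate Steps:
C = 8
U(p) = 3 + (5 + p)/(2*p) (U(p) = 3 + (p + 5)/(p + p) = 3 + (5 + p)/((2*p)) = 3 + (5 + p)*(1/(2*p)) = 3 + (5 + p)/(2*p))
k = 3*√34/4 (k = √(15 + (½)*(5 + 7*4)/4) = √(15 + (½)*(¼)*(5 + 28)) = √(15 + (½)*(¼)*33) = √(15 + 33/8) = √(153/8) = 3*√34/4 ≈ 4.3732)
((C + 6)*(-6) + 48)*k = ((8 + 6)*(-6) + 48)*(3*√34/4) = (14*(-6) + 48)*(3*√34/4) = (-84 + 48)*(3*√34/4) = -27*√34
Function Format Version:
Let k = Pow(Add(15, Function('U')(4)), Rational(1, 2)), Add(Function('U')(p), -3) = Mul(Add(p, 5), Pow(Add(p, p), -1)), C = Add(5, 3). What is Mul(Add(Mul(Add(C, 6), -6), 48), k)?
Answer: Mul(-27, Pow(34, Rational(1, 2))) ≈ -157.44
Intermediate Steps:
C = 8
Function('U')(p) = Add(3, Mul(Rational(1, 2), Pow(p, -1), Add(5, p))) (Function('U')(p) = Add(3, Mul(Add(p, 5), Pow(Add(p, p), -1))) = Add(3, Mul(Add(5, p), Pow(Mul(2, p), -1))) = Add(3, Mul(Add(5, p), Mul(Rational(1, 2), Pow(p, -1)))) = Add(3, Mul(Rational(1, 2), Pow(p, -1), Add(5, p))))
k = Mul(Rational(3, 4), Pow(34, Rational(1, 2))) (k = Pow(Add(15, Mul(Rational(1, 2), Pow(4, -1), Add(5, Mul(7, 4)))), Rational(1, 2)) = Pow(Add(15, Mul(Rational(1, 2), Rational(1, 4), Add(5, 28))), Rational(1, 2)) = Pow(Add(15, Mul(Rational(1, 2), Rational(1, 4), 33)), Rational(1, 2)) = Pow(Add(15, Rational(33, 8)), Rational(1, 2)) = Pow(Rational(153, 8), Rational(1, 2)) = Mul(Rational(3, 4), Pow(34, Rational(1, 2))) ≈ 4.3732)
Mul(Add(Mul(Add(C, 6), -6), 48), k) = Mul(Add(Mul(Add(8, 6), -6), 48), Mul(Rational(3, 4), Pow(34, Rational(1, 2)))) = Mul(Add(Mul(14, -6), 48), Mul(Rational(3, 4), Pow(34, Rational(1, 2)))) = Mul(Add(-84, 48), Mul(Rational(3, 4), Pow(34, Rational(1, 2)))) = Mul(-36, Mul(Rational(3, 4), Pow(34, Rational(1, 2)))) = Mul(-27, Pow(34, Rational(1, 2)))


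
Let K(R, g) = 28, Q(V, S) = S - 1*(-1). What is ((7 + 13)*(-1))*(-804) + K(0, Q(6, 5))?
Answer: 16108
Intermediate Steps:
Q(V, S) = 1 + S (Q(V, S) = S + 1 = 1 + S)
((7 + 13)*(-1))*(-804) + K(0, Q(6, 5)) = ((7 + 13)*(-1))*(-804) + 28 = (20*(-1))*(-804) + 28 = -20*(-804) + 28 = 16080 + 28 = 16108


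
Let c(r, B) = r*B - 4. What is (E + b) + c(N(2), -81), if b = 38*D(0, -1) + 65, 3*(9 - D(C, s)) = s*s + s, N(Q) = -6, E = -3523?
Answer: -2634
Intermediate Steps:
D(C, s) = 9 - s/3 - s²/3 (D(C, s) = 9 - (s*s + s)/3 = 9 - (s² + s)/3 = 9 - (s + s²)/3 = 9 + (-s/3 - s²/3) = 9 - s/3 - s²/3)
c(r, B) = -4 + B*r (c(r, B) = B*r - 4 = -4 + B*r)
b = 407 (b = 38*(9 - ⅓*(-1) - ⅓*(-1)²) + 65 = 38*(9 + ⅓ - ⅓*1) + 65 = 38*(9 + ⅓ - ⅓) + 65 = 38*9 + 65 = 342 + 65 = 407)
(E + b) + c(N(2), -81) = (-3523 + 407) + (-4 - 81*(-6)) = -3116 + (-4 + 486) = -3116 + 482 = -2634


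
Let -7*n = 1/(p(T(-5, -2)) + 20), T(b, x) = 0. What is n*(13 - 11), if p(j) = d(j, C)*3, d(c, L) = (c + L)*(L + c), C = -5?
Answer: -2/665 ≈ -0.0030075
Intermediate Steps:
d(c, L) = (L + c)² (d(c, L) = (L + c)*(L + c) = (L + c)²)
p(j) = 3*(-5 + j)² (p(j) = (-5 + j)²*3 = 3*(-5 + j)²)
n = -1/665 (n = -1/(7*(3*(-5 + 0)² + 20)) = -1/(7*(3*(-5)² + 20)) = -1/(7*(3*25 + 20)) = -1/(7*(75 + 20)) = -⅐/95 = -⅐*1/95 = -1/665 ≈ -0.0015038)
n*(13 - 11) = -(13 - 11)/665 = -1/665*2 = -2/665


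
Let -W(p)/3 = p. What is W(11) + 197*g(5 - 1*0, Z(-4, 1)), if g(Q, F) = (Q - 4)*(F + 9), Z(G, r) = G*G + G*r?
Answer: 4104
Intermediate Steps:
Z(G, r) = G² + G*r
W(p) = -3*p
g(Q, F) = (-4 + Q)*(9 + F)
W(11) + 197*g(5 - 1*0, Z(-4, 1)) = -3*11 + 197*(-36 - (-16)*(-4 + 1) + 9*(5 - 1*0) + (-4*(-4 + 1))*(5 - 1*0)) = -33 + 197*(-36 - (-16)*(-3) + 9*(5 + 0) + (-4*(-3))*(5 + 0)) = -33 + 197*(-36 - 4*12 + 9*5 + 12*5) = -33 + 197*(-36 - 48 + 45 + 60) = -33 + 197*21 = -33 + 4137 = 4104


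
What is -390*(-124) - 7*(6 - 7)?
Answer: 48367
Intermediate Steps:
-390*(-124) - 7*(6 - 7) = 48360 - 7*(-1) = 48360 + 7 = 48367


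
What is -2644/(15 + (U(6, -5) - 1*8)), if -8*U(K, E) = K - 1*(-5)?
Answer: -21152/45 ≈ -470.04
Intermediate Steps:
U(K, E) = -5/8 - K/8 (U(K, E) = -(K - 1*(-5))/8 = -(K + 5)/8 = -(5 + K)/8 = -5/8 - K/8)
-2644/(15 + (U(6, -5) - 1*8)) = -2644/(15 + ((-5/8 - 1/8*6) - 1*8)) = -2644/(15 + ((-5/8 - 3/4) - 8)) = -2644/(15 + (-11/8 - 8)) = -2644/(15 - 75/8) = -2644/(45/8) = (8/45)*(-2644) = -21152/45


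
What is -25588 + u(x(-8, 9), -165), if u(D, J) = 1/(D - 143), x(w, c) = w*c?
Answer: -5501421/215 ≈ -25588.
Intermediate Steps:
x(w, c) = c*w
u(D, J) = 1/(-143 + D)
-25588 + u(x(-8, 9), -165) = -25588 + 1/(-143 + 9*(-8)) = -25588 + 1/(-143 - 72) = -25588 + 1/(-215) = -25588 - 1/215 = -5501421/215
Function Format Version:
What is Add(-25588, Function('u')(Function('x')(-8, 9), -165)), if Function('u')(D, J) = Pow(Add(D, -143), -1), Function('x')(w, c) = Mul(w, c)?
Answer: Rational(-5501421, 215) ≈ -25588.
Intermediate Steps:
Function('x')(w, c) = Mul(c, w)
Function('u')(D, J) = Pow(Add(-143, D), -1)
Add(-25588, Function('u')(Function('x')(-8, 9), -165)) = Add(-25588, Pow(Add(-143, Mul(9, -8)), -1)) = Add(-25588, Pow(Add(-143, -72), -1)) = Add(-25588, Pow(-215, -1)) = Add(-25588, Rational(-1, 215)) = Rational(-5501421, 215)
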